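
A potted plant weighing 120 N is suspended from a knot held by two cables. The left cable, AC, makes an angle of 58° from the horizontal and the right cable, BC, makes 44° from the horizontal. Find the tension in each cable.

T_AC = 88.25 N, T_BC = 65.01 N

ΣF_x = 0: −T_AC·cos58° + T_BC·cos44° = 0 → T_BC = 0.736674·T_AC.
ΣF_y = 0: T_AC·sin58° + T_BC·sin44° = 120.
Substitute: T_AC·(0.848048 + 0.736674·0.694658) = 120 → T_AC = 88.2493 ≈ 88.25 N.
Then T_BC = 0.736674 × 88.2493 = 65.01 N.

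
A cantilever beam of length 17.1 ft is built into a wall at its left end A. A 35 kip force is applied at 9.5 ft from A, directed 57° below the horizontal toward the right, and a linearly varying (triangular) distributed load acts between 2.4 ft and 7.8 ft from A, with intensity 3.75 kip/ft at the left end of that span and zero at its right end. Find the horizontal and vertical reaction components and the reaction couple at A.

A_x = -19.06 kip, A_y = 39.48 kip, M_A = 321.4 kip·ft

Resultant of the triangular load: ½ × 3.75 × 5.4 = 10.125 kip, acting at 4.2 ft from A (one-third of the span from the peak).
ΣF_x = 0: A_x + 35·cos57° = 0 → A_x = -19.06 kip.
ΣF_y = 0: A_y − 35·sin57° − ½·3.75·5.4 = 0 → A_y = 39.48 kip.
ΣM about A: M_A − 35·sin57°·9.5 − (½·3.75·5.4)·4.2 = 0 → M_A = 321.4 kip·ft.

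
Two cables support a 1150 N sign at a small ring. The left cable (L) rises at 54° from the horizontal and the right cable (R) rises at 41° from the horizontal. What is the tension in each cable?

T_L = 871.2 N, T_R = 678.5 N

ΣF_x = 0: −T_L·cos54° + T_R·cos41° = 0 → T_R = 0.778823·T_L.
ΣF_y = 0: T_L·sin54° + T_R·sin41° = 1150.
Substitute: T_L·(0.809017 + 0.778823·0.656059) = 1150 → T_L = 871.231 ≈ 871.2 N.
Then T_R = 0.778823 × 871.231 = 678.5 N.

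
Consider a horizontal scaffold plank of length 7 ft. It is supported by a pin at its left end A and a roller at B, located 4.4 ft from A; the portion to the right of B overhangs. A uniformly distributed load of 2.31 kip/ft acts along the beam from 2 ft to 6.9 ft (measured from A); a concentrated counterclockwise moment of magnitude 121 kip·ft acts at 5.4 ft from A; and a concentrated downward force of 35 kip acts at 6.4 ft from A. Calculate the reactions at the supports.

A_x = 0, A_y = 11.46 kip, B_y = 34.86 kip

Resultant of the distributed load: 2.31 × 4.9 = 11.319 kip at 4.45 ft from A.
Moments about A: B_y·4.4 − (2.31·4.9)·4.45 + 121 − 35·6.4 = 0 → B_y = 153.36955/4.4 = 34.8567 ≈ 34.86 kip.
ΣF_y = 0: A_y + 34.8567 − 2.31·4.9 − 35 = 0 → A_y = 11.46 kip.
ΣF_x = 0: no horizontal applied forces, so A_x = 0.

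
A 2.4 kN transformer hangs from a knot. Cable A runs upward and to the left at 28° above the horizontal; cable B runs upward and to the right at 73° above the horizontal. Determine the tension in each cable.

ΣF_x = 0: −T_A·cos28° + T_B·cos73° = 0 → T_B = 3.01995·T_A.
ΣF_y = 0: T_A·sin28° + T_B·sin73° = 2.4.
Substitute: T_A·(0.469472 + 3.01995·0.956305) = 2.4 → T_A = 0.714825 ≈ 0.7148 kN.
Then T_B = 3.01995 × 0.714825 = 2.159 kN.

T_A = 0.7148 kN, T_B = 2.159 kN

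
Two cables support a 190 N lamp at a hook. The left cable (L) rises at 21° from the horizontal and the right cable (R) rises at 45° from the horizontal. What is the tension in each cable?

ΣF_x = 0: −T_L·cos21° + T_R·cos45° = 0 → T_R = 1.32028·T_L.
ΣF_y = 0: T_L·sin21° + T_R·sin45° = 190.
Substitute: T_L·(0.358368 + 1.32028·0.707107) = 190 → T_L = 147.065 ≈ 147.1 N.
Then T_R = 1.32028 × 147.065 = 194.2 N.

T_L = 147.1 N, T_R = 194.2 N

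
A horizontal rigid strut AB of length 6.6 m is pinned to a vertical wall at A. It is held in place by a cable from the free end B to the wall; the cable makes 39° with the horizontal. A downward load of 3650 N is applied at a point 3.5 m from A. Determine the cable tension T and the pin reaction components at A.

ΣM about A: T·sin39°·6.6 − 3650·3.5 = 0 → T = 12775/(6.6·0.62932) = 3075.71 ≈ 3076 N.
ΣF_x = 0: A_x − T·cos39° = 0 → A_x = 3075.71 × 0.777146 = 2390 N.
ΣF_y = 0: A_y + T·sin39° − 3650 = 0 → A_y = 3650 − 3075.71 × 0.62932 = 1714 N.

T = 3076 N, A_x = 2390 N, A_y = 1714 N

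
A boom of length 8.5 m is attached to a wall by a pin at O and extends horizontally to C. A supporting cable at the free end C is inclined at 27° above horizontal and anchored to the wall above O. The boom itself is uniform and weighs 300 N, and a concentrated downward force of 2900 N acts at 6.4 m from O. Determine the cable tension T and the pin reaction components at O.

ΣM about O: T·sin27°·8.5 − 300·4.25 − 2900·6.4 = 0 → T = 19835/(8.5·0.45399) = 5140.05 ≈ 5140 N.
ΣF_x = 0: O_x − T·cos27° = 0 → O_x = 5140.05 × 0.891007 = 4580 N.
ΣF_y = 0: O_y + T·sin27° − 300 − 2900 = 0 → O_y = 3200 − 5140.05 × 0.45399 = 866.5 N.

T = 5140 N, O_x = 4580 N, O_y = 866.5 N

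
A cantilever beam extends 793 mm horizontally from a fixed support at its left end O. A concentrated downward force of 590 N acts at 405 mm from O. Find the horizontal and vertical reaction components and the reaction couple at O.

O_x = 0, O_y = 590.0 N, M_O = 239000 N·mm

ΣF_x = 0: O_x = 0.
ΣF_y = 0: O_y − 590 = 0 → O_y = 590.0 N.
ΣM about O: M_O − 590·405 = 0 → M_O = 239000 N·mm.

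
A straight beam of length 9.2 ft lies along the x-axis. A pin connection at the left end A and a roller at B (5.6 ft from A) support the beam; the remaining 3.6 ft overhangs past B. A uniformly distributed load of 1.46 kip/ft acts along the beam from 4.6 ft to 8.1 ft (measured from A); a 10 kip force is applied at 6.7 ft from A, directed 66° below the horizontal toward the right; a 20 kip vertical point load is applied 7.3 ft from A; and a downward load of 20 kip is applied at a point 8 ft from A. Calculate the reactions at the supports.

Resultant of the distributed load: 1.46 × 3.5 = 5.11 kip at 6.35 ft from A.
Moments about A: B_y·5.6 − (1.46·3.5)·6.35 − 10·sin66°·6.7 − 20·7.3 − 20·8 = 0 → B_y = 399.656/5.6 = 71.3671 ≈ 71.37 kip.
ΣF_y = 0: A_y + 71.3671 − 1.46·3.5 − 10·sin66° − 20 − 20 = 0 → A_y = -17.12 kip.
ΣF_x = 0: A_x + 10·cos66° = 0 → A_x = -4.067 kip.

A_x = -4.067 kip, A_y = -17.12 kip, B_y = 71.37 kip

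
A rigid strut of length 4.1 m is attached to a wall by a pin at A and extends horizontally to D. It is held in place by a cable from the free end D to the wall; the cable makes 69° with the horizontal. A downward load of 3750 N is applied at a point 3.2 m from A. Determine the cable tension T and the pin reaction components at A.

T = 3135 N, A_x = 1124 N, A_y = 823.2 N

ΣM about A: T·sin69°·4.1 − 3750·3.2 = 0 → T = 12000/(4.1·0.93358) = 3135.06 ≈ 3135 N.
ΣF_x = 0: A_x − T·cos69° = 0 → A_x = 3135.06 × 0.358368 = 1124 N.
ΣF_y = 0: A_y + T·sin69° − 3750 = 0 → A_y = 3750 − 3135.06 × 0.93358 = 823.2 N.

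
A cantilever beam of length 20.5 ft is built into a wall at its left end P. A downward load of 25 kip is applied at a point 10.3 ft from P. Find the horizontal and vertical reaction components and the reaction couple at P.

P_x = 0, P_y = 25.00 kip, M_P = 257.5 kip·ft

ΣF_x = 0: P_x = 0.
ΣF_y = 0: P_y − 25 = 0 → P_y = 25.00 kip.
ΣM about P: M_P − 25·10.3 = 0 → M_P = 257.5 kip·ft.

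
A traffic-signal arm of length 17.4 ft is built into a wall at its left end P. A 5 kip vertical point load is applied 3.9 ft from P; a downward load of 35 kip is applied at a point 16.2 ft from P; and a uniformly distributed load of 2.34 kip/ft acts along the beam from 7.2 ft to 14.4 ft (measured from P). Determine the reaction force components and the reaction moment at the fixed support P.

Resultant of the distributed load: 2.34 × 7.2 = 16.848 kip at 10.8 ft from P.
ΣF_x = 0: P_x = 0.
ΣF_y = 0: P_y − 5 − 35 − 2.34·7.2 = 0 → P_y = 56.85 kip.
ΣM about P: M_P − 5·3.9 − 35·16.2 − (2.34·7.2)·10.8 = 0 → M_P = 768.5 kip·ft.

P_x = 0, P_y = 56.85 kip, M_P = 768.5 kip·ft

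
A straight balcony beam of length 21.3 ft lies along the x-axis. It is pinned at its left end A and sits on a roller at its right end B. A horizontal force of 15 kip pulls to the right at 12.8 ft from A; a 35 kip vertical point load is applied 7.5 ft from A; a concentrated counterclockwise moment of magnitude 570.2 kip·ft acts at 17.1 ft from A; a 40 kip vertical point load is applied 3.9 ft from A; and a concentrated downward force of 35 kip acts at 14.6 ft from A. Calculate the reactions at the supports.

Taking moments about A: B_y·21.3 − 35·7.5 + 570.2 − 40·3.9 − 35·14.6 = 0 → B_y = 359.3/21.3 = 16.8685 ≈ 16.87 kip.
ΣF_y = 0: A_y + 16.8685 − 35 − 40 − 35 = 0 → A_y = 93.13 kip.
ΣF_x = 0: A_x + 15 = 0 → A_x = -15.00 kip.

A_x = -15.00 kip, A_y = 93.13 kip, B_y = 16.87 kip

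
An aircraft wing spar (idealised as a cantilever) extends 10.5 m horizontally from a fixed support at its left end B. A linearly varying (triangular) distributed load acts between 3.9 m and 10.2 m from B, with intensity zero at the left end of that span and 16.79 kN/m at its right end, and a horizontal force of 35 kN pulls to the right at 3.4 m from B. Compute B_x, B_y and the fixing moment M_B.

Resultant of the triangular load: ½ × 16.79 × 6.3 = 52.8885 kN, acting at 8.1 m from B (one-third of the span from the peak).
ΣF_x = 0: B_x + 35 = 0 → B_x = -35.00 kN.
ΣF_y = 0: B_y − ½·16.79·6.3 = 0 → B_y = 52.89 kN.
ΣM about B: M_B − (½·16.79·6.3)·8.1 = 0 → M_B = 428.4 kN·m.

B_x = -35.00 kN, B_y = 52.89 kN, M_B = 428.4 kN·m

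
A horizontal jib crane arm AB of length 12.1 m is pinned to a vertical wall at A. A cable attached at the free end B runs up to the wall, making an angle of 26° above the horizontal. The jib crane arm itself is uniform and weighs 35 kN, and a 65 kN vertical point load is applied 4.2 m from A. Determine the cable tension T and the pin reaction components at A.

T = 91.39 kN, A_x = 82.14 kN, A_y = 59.94 kN

ΣM about A: T·sin26°·12.1 − 35·6.05 − 65·4.2 = 0 → T = 484.75/(12.1·0.438371) = 91.3883 ≈ 91.39 kN.
ΣF_x = 0: A_x − T·cos26° = 0 → A_x = 91.3883 × 0.898794 = 82.14 kN.
ΣF_y = 0: A_y + T·sin26° − 35 − 65 = 0 → A_y = 100 − 91.3883 × 0.438371 = 59.94 kN.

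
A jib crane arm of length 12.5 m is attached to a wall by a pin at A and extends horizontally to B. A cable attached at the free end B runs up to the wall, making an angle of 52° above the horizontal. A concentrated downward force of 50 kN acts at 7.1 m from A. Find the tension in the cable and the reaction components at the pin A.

ΣM about A: T·sin52°·12.5 − 50·7.1 = 0 → T = 355/(12.5·0.788011) = 36.0401 ≈ 36.04 kN.
ΣF_x = 0: A_x − T·cos52° = 0 → A_x = 36.0401 × 0.615661 = 22.19 kN.
ΣF_y = 0: A_y + T·sin52° − 50 = 0 → A_y = 50 − 36.0401 × 0.788011 = 21.60 kN.

T = 36.04 kN, A_x = 22.19 kN, A_y = 21.60 kN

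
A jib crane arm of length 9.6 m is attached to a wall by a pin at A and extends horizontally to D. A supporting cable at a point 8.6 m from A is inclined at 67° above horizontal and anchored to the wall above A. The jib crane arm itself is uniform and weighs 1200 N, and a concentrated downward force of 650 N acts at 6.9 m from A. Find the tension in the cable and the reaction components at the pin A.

ΣM about A: T·sin67°·8.6 − 1200·4.8 − 650·6.9 = 0 → T = 10245/(8.6·0.920505) = 1294.16 ≈ 1294 N.
ΣF_x = 0: A_x − T·cos67° = 0 → A_x = 1294.16 × 0.390731 = 505.7 N.
ΣF_y = 0: A_y + T·sin67° − 1200 − 650 = 0 → A_y = 1850 − 1294.16 × 0.920505 = 658.7 N.

T = 1294 N, A_x = 505.7 N, A_y = 658.7 N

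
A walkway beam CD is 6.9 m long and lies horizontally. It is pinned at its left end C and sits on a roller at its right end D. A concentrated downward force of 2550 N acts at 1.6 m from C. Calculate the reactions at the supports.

Moments about C: D_y·6.9 − 2550·1.6 = 0 → D_y = 4080/6.9 = 591.304 ≈ 591.3 N.
ΣF_y = 0: C_y + 591.304 − 2550 = 0 → C_y = 1959 N.
ΣF_x = 0: no horizontal applied forces, so C_x = 0.

C_x = 0, C_y = 1959 N, D_y = 591.3 N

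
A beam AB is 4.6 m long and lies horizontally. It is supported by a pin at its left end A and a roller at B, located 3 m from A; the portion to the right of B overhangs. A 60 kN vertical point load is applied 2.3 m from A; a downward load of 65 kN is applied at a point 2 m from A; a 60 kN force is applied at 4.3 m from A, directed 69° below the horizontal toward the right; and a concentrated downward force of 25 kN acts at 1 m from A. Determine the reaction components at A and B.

Taking moments about A: B_y·3 − 60·2.3 − 65·2 − 60·sin69°·4.3 − 25·1 = 0 → B_y = 533.864/3 = 177.955 ≈ 178.0 kN.
ΣF_y = 0: A_y + 177.955 − 60 − 65 − 60·sin69° − 25 = 0 → A_y = 28.06 kN.
ΣF_x = 0: A_x + 60·cos69° = 0 → A_x = -21.50 kN.

A_x = -21.50 kN, A_y = 28.06 kN, B_y = 178.0 kN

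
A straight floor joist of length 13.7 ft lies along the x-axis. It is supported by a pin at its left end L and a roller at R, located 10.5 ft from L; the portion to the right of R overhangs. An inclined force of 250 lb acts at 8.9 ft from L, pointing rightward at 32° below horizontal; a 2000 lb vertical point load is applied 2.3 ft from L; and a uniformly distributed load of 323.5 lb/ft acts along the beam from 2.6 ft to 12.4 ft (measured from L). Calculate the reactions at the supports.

Resultant of the distributed load: 323.5 × 9.8 = 3170.3 lb at 7.5 ft from L.
ΣM about L: R_y·10.5 − 250·sin32°·8.9 − 2000·2.3 − (323.5·9.8)·7.5 = 0 → R_y = 29556.3/10.5 = 2814.89 ≈ 2815 lb.
ΣF_y = 0: L_y + 2814.89 − 250·sin32° − 2000 − 323.5·9.8 = 0 → L_y = 2488 lb.
ΣF_x = 0: L_x + 250·cos32° = 0 → L_x = -212.0 lb.

L_x = -212.0 lb, L_y = 2488 lb, R_y = 2815 lb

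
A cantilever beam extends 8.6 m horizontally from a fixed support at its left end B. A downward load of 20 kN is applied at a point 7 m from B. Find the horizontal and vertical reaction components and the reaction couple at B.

B_x = 0, B_y = 20.00 kN, M_B = 140.0 kN·m

ΣF_x = 0: B_x = 0.
ΣF_y = 0: B_y − 20 = 0 → B_y = 20.00 kN.
ΣM about B: M_B − 20·7 = 0 → M_B = 140.0 kN·m.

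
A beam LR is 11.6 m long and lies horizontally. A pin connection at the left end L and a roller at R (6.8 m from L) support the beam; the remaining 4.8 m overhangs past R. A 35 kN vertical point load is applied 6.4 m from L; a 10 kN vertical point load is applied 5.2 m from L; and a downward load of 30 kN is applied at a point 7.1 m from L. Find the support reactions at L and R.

L_x = 0, L_y = 3.088 kN, R_y = 71.91 kN

Taking moments about L: R_y·6.8 − 35·6.4 − 10·5.2 − 30·7.1 = 0 → R_y = 489/6.8 = 71.9118 ≈ 71.91 kN.
ΣF_y = 0: L_y + 71.9118 − 35 − 10 − 30 = 0 → L_y = 3.088 kN.
ΣF_x = 0: no horizontal applied forces, so L_x = 0.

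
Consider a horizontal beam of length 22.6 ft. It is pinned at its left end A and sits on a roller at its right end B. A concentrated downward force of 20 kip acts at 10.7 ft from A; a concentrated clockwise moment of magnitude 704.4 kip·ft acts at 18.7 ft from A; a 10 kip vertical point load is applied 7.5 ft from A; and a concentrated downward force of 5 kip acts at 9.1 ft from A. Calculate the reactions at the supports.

Moments about A: B_y·22.6 − 20·10.7 − 704.4 − 10·7.5 − 5·9.1 = 0 → B_y = 1038.9/22.6 = 45.969 ≈ 45.97 kip.
ΣF_y = 0: A_y + 45.969 − 20 − 10 − 5 = 0 → A_y = -10.97 kip.
ΣF_x = 0: no horizontal applied forces, so A_x = 0.

A_x = 0, A_y = -10.97 kip, B_y = 45.97 kip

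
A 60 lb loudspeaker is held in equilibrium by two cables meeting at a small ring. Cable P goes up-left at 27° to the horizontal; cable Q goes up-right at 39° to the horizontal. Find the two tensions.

ΣF_x = 0: −T_P·cos27° + T_Q·cos39° = 0 → T_Q = 1.14651·T_P.
ΣF_y = 0: T_P·sin27° + T_Q·sin39° = 60.
Substitute: T_P·(0.45399 + 1.14651·0.62932) = 60 → T_P = 51.0416 ≈ 51.04 lb.
Then T_Q = 1.14651 × 51.0416 = 58.52 lb.

T_P = 51.04 lb, T_Q = 58.52 lb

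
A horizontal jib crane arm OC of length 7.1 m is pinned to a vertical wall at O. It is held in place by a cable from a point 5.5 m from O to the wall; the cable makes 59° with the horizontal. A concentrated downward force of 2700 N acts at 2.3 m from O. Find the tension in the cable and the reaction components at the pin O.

T = 1317 N, O_x = 678.4 N, O_y = 1571 N

ΣM about O: T·sin59°·5.5 − 2700·2.3 = 0 → T = 6210/(5.5·0.857167) = 1317.24 ≈ 1317 N.
ΣF_x = 0: O_x − T·cos59° = 0 → O_x = 1317.24 × 0.515038 = 678.4 N.
ΣF_y = 0: O_y + T·sin59° − 2700 = 0 → O_y = 2700 − 1317.24 × 0.857167 = 1571 N.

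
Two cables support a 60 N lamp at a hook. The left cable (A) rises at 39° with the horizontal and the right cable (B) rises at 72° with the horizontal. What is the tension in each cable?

ΣF_x = 0: −T_A·cos39° + T_B·cos72° = 0 → T_B = 2.5149·T_A.
ΣF_y = 0: T_A·sin39° + T_B·sin72° = 60.
Substitute: T_A·(0.62932 + 2.5149·0.951057) = 60 → T_A = 19.8601 ≈ 19.86 N.
Then T_B = 2.5149 × 19.8601 = 49.95 N.

T_A = 19.86 N, T_B = 49.95 N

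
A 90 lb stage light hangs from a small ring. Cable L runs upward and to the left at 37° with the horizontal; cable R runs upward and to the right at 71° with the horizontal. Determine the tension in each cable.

ΣF_x = 0: −T_L·cos37° + T_R·cos71° = 0 → T_R = 2.45305·T_L.
ΣF_y = 0: T_L·sin37° + T_R·sin71° = 90.
Substitute: T_L·(0.601815 + 2.45305·0.945519) = 90 → T_L = 30.809 ≈ 30.81 lb.
Then T_R = 2.45305 × 30.809 = 75.58 lb.

T_L = 30.81 lb, T_R = 75.58 lb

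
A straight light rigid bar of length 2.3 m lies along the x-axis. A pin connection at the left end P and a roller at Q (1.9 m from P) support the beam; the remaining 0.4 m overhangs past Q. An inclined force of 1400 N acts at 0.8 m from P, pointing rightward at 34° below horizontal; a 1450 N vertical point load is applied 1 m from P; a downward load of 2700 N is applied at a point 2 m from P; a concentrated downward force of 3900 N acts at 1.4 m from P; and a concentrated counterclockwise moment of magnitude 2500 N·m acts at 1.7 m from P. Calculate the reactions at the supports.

ΣM about P: Q_y·1.9 − 1400·sin34°·0.8 − 1450·1 − 2700·2 − 3900·1.4 + 2500 = 0 → Q_y = 10436.3/1.9 = 5492.79 ≈ 5493 N.
ΣF_y = 0: P_y + 5492.79 − 1400·sin34° − 1450 − 2700 − 3900 = 0 → P_y = 3340 N.
ΣF_x = 0: P_x + 1400·cos34° = 0 → P_x = -1161 N.

P_x = -1161 N, P_y = 3340 N, Q_y = 5493 N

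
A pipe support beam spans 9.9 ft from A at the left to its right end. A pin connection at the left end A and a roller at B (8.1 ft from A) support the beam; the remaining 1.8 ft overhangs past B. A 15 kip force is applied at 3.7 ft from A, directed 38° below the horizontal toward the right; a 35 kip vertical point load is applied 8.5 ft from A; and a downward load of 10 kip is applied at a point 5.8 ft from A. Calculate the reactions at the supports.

Moments about A: B_y·8.1 − 15·sin38°·3.7 − 35·8.5 − 10·5.8 = 0 → B_y = 389.669/8.1 = 48.1073 ≈ 48.11 kip.
ΣF_y = 0: A_y + 48.1073 − 15·sin38° − 35 − 10 = 0 → A_y = 6.128 kip.
ΣF_x = 0: A_x + 15·cos38° = 0 → A_x = -11.82 kip.

A_x = -11.82 kip, A_y = 6.128 kip, B_y = 48.11 kip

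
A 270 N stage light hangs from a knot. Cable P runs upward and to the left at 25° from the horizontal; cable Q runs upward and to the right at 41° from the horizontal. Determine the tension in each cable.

T_P = 223.1 N, T_Q = 267.9 N

ΣF_x = 0: −T_P·cos25° + T_Q·cos41° = 0 → T_Q = 1.20087·T_P.
ΣF_y = 0: T_P·sin25° + T_Q·sin41° = 270.
Substitute: T_P·(0.422618 + 1.20087·0.656059) = 270 → T_P = 223.056 ≈ 223.1 N.
Then T_Q = 1.20087 × 223.056 = 267.9 N.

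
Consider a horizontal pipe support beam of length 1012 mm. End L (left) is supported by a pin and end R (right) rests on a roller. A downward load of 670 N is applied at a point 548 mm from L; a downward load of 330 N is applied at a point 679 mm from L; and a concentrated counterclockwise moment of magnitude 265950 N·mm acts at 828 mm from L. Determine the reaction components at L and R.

L_x = 0, L_y = 678.6 N, R_y = 321.4 N

Taking moments about L: R_y·1012 − 670·548 − 330·679 + 265950 = 0 → R_y = 325280/1012 = 321.423 ≈ 321.4 N.
ΣF_y = 0: L_y + 321.423 − 670 − 330 = 0 → L_y = 678.6 N.
ΣF_x = 0: no horizontal applied forces, so L_x = 0.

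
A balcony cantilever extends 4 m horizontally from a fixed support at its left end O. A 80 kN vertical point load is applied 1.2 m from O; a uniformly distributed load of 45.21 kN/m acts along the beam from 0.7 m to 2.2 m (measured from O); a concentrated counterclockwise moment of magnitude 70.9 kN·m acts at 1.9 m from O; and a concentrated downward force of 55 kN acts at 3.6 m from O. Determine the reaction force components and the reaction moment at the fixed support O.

O_x = 0, O_y = 202.8 kN, M_O = 321.4 kN·m

Resultant of the distributed load: 45.21 × 1.5 = 67.815 kN at 1.45 m from O.
ΣF_x = 0: O_x = 0.
ΣF_y = 0: O_y − 80 − 45.21·1.5 − 55 = 0 → O_y = 202.8 kN.
ΣM about O: M_O − 80·1.2 − (45.21·1.5)·1.45 + 70.9 − 55·3.6 = 0 → M_O = 321.4 kN·m.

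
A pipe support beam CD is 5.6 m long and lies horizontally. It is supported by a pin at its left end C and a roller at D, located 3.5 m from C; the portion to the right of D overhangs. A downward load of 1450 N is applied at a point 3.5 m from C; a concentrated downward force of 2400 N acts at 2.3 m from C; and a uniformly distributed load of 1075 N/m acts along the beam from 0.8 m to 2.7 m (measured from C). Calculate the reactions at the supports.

Resultant of the distributed load: 1075 × 1.9 = 2042.5 N at 1.75 m from C.
ΣM about C: D_y·3.5 − 1450·3.5 − 2400·2.3 − (1075·1.9)·1.75 = 0 → D_y = 14169.375/3.5 = 4048.39 ≈ 4048 N.
ΣF_y = 0: C_y + 4048.39 − 1450 − 2400 − 1075·1.9 = 0 → C_y = 1844 N.
ΣF_x = 0: no horizontal applied forces, so C_x = 0.

C_x = 0, C_y = 1844 N, D_y = 4048 N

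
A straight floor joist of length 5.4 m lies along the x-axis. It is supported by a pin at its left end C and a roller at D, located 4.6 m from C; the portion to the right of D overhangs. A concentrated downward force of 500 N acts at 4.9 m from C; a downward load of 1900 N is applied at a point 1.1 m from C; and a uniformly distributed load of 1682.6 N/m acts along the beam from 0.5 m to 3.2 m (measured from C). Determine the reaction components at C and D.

C_x = 0, C_y = 4129 N, D_y = 2814 N

Resultant of the distributed load: 1682.6 × 2.7 = 4543.02 N at 1.85 m from C.
Taking moments about C: D_y·4.6 − 500·4.9 − 1900·1.1 − (1682.6·2.7)·1.85 = 0 → D_y = 12944.587/4.6 = 2814.04 ≈ 2814 N.
ΣF_y = 0: C_y + 2814.04 − 500 − 1900 − 1682.6·2.7 = 0 → C_y = 4129 N.
ΣF_x = 0: no horizontal applied forces, so C_x = 0.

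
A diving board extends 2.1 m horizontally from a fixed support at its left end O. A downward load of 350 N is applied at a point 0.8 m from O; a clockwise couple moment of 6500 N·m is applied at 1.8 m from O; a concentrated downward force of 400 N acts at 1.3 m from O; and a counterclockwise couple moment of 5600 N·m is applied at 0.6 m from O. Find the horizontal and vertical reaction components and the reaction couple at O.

O_x = 0, O_y = 750.0 N, M_O = 1700 N·m

ΣF_x = 0: O_x = 0.
ΣF_y = 0: O_y − 350 − 400 = 0 → O_y = 750.0 N.
ΣM about O: M_O − 350·0.8 − 6500 − 400·1.3 + 5600 = 0 → M_O = 1700 N·m.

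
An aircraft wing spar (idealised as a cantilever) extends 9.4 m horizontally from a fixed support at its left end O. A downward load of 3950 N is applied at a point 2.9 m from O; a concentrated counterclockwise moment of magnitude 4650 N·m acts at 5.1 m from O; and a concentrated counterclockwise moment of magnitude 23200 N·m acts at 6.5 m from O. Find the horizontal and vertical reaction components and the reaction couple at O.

O_x = 0, O_y = 3950 N, M_O = -16400 N·m

ΣF_x = 0: O_x = 0.
ΣF_y = 0: O_y − 3950 = 0 → O_y = 3950 N.
ΣM about O: M_O − 3950·2.9 + 4650 + 23200 = 0 → M_O = -16400 N·m.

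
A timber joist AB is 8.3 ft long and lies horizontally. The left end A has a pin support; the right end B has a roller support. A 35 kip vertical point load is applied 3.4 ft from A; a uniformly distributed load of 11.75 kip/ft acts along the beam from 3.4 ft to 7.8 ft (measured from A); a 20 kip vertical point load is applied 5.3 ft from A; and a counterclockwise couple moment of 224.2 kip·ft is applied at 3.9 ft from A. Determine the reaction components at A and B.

A_x = 0, A_y = 71.72 kip, B_y = 34.98 kip

Resultant of the distributed load: 11.75 × 4.4 = 51.7 kip at 5.6 ft from A.
Moments about A: B_y·8.3 − 35·3.4 − (11.75·4.4)·5.6 − 20·5.3 + 224.2 = 0 → B_y = 290.32/8.3 = 34.9783 ≈ 34.98 kip.
ΣF_y = 0: A_y + 34.9783 − 35 − 11.75·4.4 − 20 = 0 → A_y = 71.72 kip.
ΣF_x = 0: no horizontal applied forces, so A_x = 0.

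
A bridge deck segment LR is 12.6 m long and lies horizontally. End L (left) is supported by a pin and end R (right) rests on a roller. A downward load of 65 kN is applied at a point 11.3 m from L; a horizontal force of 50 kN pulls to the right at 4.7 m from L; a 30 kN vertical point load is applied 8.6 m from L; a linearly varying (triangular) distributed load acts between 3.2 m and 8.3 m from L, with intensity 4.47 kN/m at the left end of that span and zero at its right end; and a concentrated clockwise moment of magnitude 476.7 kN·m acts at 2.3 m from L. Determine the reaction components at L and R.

Resultant of the triangular load: ½ × 4.47 × 5.1 = 11.3985 kN, acting at 4.9 m from L (one-third of the span from the peak).
Moments about L: R_y·12.6 − 65·11.3 − 30·8.6 − (½·4.47·5.1)·4.9 − 476.7 = 0 → R_y = 1525.05265/12.6 = 121.036 ≈ 121.0 kN.
ΣF_y = 0: L_y + 121.036 − 65 − 30 − ½·4.47·5.1 = 0 → L_y = -14.64 kN.
ΣF_x = 0: L_x + 50 = 0 → L_x = -50.00 kN.

L_x = -50.00 kN, L_y = -14.64 kN, R_y = 121.0 kN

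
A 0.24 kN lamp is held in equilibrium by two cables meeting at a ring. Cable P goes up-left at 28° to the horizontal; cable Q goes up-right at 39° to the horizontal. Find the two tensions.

T_P = 0.2026 kN, T_Q = 0.2302 kN

ΣF_x = 0: −T_P·cos28° + T_Q·cos39° = 0 → T_Q = 1.13614·T_P.
ΣF_y = 0: T_P·sin28° + T_Q·sin39° = 0.24.
Substitute: T_P·(0.469472 + 1.13614·0.62932) = 0.24 → T_P = 0.202623 ≈ 0.2026 kN.
Then T_Q = 1.13614 × 0.202623 = 0.2302 kN.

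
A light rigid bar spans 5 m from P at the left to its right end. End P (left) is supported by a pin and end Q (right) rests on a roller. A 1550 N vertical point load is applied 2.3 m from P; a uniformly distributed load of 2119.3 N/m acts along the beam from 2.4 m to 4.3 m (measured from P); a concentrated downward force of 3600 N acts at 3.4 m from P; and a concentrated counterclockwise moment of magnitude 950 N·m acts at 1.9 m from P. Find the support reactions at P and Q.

Resultant of the distributed load: 2119.3 × 1.9 = 4026.67 N at 3.35 m from P.
ΣM about P: Q_y·5 − 1550·2.3 − (2119.3·1.9)·3.35 − 3600·3.4 + 950 = 0 → Q_y = 28344.3445/5 = 5668.87 ≈ 5669 N.
ΣF_y = 0: P_y + 5668.87 − 1550 − 2119.3·1.9 − 3600 = 0 → P_y = 3508 N.
ΣF_x = 0: no horizontal applied forces, so P_x = 0.

P_x = 0, P_y = 3508 N, Q_y = 5669 N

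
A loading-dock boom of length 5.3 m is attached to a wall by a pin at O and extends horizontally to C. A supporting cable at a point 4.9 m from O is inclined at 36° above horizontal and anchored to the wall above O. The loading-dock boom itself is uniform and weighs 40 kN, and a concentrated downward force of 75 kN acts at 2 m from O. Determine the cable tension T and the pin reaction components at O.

ΣM about O: T·sin36°·4.9 − 40·2.65 − 75·2 = 0 → T = 256/(4.9·0.587785) = 88.8844 ≈ 88.88 kN.
ΣF_x = 0: O_x − T·cos36° = 0 → O_x = 88.8844 × 0.809017 = 71.91 kN.
ΣF_y = 0: O_y + T·sin36° − 40 − 75 = 0 → O_y = 115 − 88.8844 × 0.587785 = 62.76 kN.

T = 88.88 kN, O_x = 71.91 kN, O_y = 62.76 kN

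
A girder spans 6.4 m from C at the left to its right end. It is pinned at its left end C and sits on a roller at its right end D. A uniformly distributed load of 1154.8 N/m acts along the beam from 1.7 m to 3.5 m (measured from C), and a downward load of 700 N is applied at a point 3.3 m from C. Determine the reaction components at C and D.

Resultant of the distributed load: 1154.8 × 1.8 = 2078.64 N at 2.6 m from C.
ΣM about C: D_y·6.4 − (1154.8·1.8)·2.6 − 700·3.3 = 0 → D_y = 7714.464/6.4 = 1205.38 ≈ 1205 N.
ΣF_y = 0: C_y + 1205.38 − 1154.8·1.8 − 700 = 0 → C_y = 1573 N.
ΣF_x = 0: no horizontal applied forces, so C_x = 0.

C_x = 0, C_y = 1573 N, D_y = 1205 N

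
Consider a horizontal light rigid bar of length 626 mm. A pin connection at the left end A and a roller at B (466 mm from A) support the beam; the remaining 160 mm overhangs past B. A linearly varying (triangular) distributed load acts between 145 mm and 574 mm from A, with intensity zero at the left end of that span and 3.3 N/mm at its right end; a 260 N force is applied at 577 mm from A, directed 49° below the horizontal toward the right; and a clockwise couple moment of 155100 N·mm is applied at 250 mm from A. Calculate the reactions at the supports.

A_x = -170.6 N, A_y = -326.4 N, B_y = 1230 N

Resultant of the triangular load: ½ × 3.3 × 429 = 707.85 N, acting at 431 mm from A (one-third of the span from the peak).
Moments about A: B_y·466 − (½·3.3·429)·431 − 260·sin49°·577 − 155100 = 0 → B_y = 573405/466 = 1230.48 ≈ 1230 N.
ΣF_y = 0: A_y + 1230.48 − ½·3.3·429 − 260·sin49° = 0 → A_y = -326.4 N.
ΣF_x = 0: A_x + 260·cos49° = 0 → A_x = -170.6 N.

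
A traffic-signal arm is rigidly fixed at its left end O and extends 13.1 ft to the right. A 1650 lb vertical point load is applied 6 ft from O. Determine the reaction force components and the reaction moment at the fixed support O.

O_x = 0, O_y = 1650 lb, M_O = 9900 lb·ft

ΣF_x = 0: O_x = 0.
ΣF_y = 0: O_y − 1650 = 0 → O_y = 1650 lb.
ΣM about O: M_O − 1650·6 = 0 → M_O = 9900 lb·ft.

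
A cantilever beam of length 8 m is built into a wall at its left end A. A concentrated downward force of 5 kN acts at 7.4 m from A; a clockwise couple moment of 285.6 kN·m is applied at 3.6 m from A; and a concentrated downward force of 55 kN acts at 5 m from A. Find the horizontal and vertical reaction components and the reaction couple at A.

A_x = 0, A_y = 60.00 kN, M_A = 597.6 kN·m

ΣF_x = 0: A_x = 0.
ΣF_y = 0: A_y − 5 − 55 = 0 → A_y = 60.00 kN.
ΣM about A: M_A − 5·7.4 − 285.6 − 55·5 = 0 → M_A = 597.6 kN·m.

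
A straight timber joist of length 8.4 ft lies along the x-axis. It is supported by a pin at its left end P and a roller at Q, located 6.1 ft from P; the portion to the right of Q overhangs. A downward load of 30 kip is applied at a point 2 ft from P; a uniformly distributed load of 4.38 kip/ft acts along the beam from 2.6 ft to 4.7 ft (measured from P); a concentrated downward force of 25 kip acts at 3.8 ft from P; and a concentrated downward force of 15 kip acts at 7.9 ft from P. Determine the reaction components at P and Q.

P_x = 0, P_y = 28.86 kip, Q_y = 50.34 kip

Resultant of the distributed load: 4.38 × 2.1 = 9.198 kip at 3.65 ft from P.
Taking moments about P: Q_y·6.1 − 30·2 − (4.38·2.1)·3.65 − 25·3.8 − 15·7.9 = 0 → Q_y = 307.0727/6.1 = 50.3398 ≈ 50.34 kip.
ΣF_y = 0: P_y + 50.3398 − 30 − 4.38·2.1 − 25 − 15 = 0 → P_y = 28.86 kip.
ΣF_x = 0: no horizontal applied forces, so P_x = 0.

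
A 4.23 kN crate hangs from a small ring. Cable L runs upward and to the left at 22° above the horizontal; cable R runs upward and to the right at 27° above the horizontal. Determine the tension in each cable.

ΣF_x = 0: −T_L·cos22° + T_R·cos27° = 0 → T_R = 1.0406·T_L.
ΣF_y = 0: T_L·sin22° + T_R·sin27° = 4.23.
Substitute: T_L·(0.374607 + 1.0406·0.45399) = 4.23 → T_L = 4.99393 ≈ 4.994 kN.
Then T_R = 1.0406 × 4.99393 = 5.197 kN.

T_L = 4.994 kN, T_R = 5.197 kN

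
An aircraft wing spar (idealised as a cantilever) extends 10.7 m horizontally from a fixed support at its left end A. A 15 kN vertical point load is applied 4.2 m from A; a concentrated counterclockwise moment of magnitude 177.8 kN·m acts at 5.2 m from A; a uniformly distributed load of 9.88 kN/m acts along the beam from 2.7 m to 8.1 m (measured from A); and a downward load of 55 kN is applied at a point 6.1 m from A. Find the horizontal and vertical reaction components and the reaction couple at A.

A_x = 0, A_y = 123.4 kN, M_A = 508.8 kN·m

Resultant of the distributed load: 9.88 × 5.4 = 53.352 kN at 5.4 m from A.
ΣF_x = 0: A_x = 0.
ΣF_y = 0: A_y − 15 − 9.88·5.4 − 55 = 0 → A_y = 123.4 kN.
ΣM about A: M_A − 15·4.2 + 177.8 − (9.88·5.4)·5.4 − 55·6.1 = 0 → M_A = 508.8 kN·m.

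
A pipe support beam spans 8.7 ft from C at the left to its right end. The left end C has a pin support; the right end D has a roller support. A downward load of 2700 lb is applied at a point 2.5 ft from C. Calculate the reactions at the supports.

Moments about C: D_y·8.7 − 2700·2.5 = 0 → D_y = 6750/8.7 = 775.862 ≈ 775.9 lb.
ΣF_y = 0: C_y + 775.862 − 2700 = 0 → C_y = 1924 lb.
ΣF_x = 0: no horizontal applied forces, so C_x = 0.

C_x = 0, C_y = 1924 lb, D_y = 775.9 lb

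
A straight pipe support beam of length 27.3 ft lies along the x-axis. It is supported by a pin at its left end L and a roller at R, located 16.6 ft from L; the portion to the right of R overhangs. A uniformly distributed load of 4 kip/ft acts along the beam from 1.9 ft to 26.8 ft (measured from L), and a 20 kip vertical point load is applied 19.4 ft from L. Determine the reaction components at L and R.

Resultant of the distributed load: 4 × 24.9 = 99.6 kip at 14.35 ft from L.
Moments about L: R_y·16.6 − (4·24.9)·14.35 − 20·19.4 = 0 → R_y = 1817.26/16.6 = 109.473 ≈ 109.5 kip.
ΣF_y = 0: L_y + 109.473 − 4·24.9 − 20 = 0 → L_y = 10.13 kip.
ΣF_x = 0: no horizontal applied forces, so L_x = 0.

L_x = 0, L_y = 10.13 kip, R_y = 109.5 kip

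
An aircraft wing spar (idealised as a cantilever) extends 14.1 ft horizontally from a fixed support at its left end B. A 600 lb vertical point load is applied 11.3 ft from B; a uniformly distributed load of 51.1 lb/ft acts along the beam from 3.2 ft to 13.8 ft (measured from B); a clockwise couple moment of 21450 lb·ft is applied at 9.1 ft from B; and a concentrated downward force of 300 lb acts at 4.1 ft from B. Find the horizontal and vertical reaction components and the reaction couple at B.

B_x = 0, B_y = 1442 lb, M_B = 34060 lb·ft

Resultant of the distributed load: 51.1 × 10.6 = 541.66 lb at 8.5 ft from B.
ΣF_x = 0: B_x = 0.
ΣF_y = 0: B_y − 600 − 51.1·10.6 − 300 = 0 → B_y = 1442 lb.
ΣM about B: M_B − 600·11.3 − (51.1·10.6)·8.5 − 21450 − 300·4.1 = 0 → M_B = 34060 lb·ft.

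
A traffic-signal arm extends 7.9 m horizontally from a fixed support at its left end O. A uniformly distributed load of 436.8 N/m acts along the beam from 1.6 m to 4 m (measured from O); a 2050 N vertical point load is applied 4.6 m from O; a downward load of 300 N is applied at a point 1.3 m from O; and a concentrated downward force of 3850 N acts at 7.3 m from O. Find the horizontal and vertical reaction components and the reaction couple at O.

Resultant of the distributed load: 436.8 × 2.4 = 1048.32 N at 2.8 m from O.
ΣF_x = 0: O_x = 0.
ΣF_y = 0: O_y − 436.8·2.4 − 2050 − 300 − 3850 = 0 → O_y = 7248 N.
ΣM about O: M_O − (436.8·2.4)·2.8 − 2050·4.6 − 300·1.3 − 3850·7.3 = 0 → M_O = 40860 N·m.

O_x = 0, O_y = 7248 N, M_O = 40860 N·m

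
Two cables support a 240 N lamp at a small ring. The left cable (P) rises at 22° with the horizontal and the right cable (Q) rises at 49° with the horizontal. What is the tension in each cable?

ΣF_x = 0: −T_P·cos22° + T_Q·cos49° = 0 → T_Q = 1.41326·T_P.
ΣF_y = 0: T_P·sin22° + T_Q·sin49° = 240.
Substitute: T_P·(0.374607 + 1.41326·0.75471) = 240 → T_P = 166.527 ≈ 166.5 N.
Then T_Q = 1.41326 × 166.527 = 235.3 N.

T_P = 166.5 N, T_Q = 235.3 N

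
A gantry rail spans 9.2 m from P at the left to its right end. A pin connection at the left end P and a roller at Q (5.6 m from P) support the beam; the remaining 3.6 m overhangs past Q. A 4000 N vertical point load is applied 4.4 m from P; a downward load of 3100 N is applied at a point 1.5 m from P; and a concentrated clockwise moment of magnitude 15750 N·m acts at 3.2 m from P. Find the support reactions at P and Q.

Moments about P: Q_y·5.6 − 4000·4.4 − 3100·1.5 − 15750 = 0 → Q_y = 38000/5.6 = 6785.71 ≈ 6786 N.
ΣF_y = 0: P_y + 6785.71 − 4000 − 3100 = 0 → P_y = 314.3 N.
ΣF_x = 0: no horizontal applied forces, so P_x = 0.

P_x = 0, P_y = 314.3 N, Q_y = 6786 N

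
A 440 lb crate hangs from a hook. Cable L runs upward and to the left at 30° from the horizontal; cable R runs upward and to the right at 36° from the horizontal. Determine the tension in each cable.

T_L = 389.7 lb, T_R = 417.1 lb

ΣF_x = 0: −T_L·cos30° + T_R·cos36° = 0 → T_R = 1.07047·T_L.
ΣF_y = 0: T_L·sin30° + T_R·sin36° = 440.
Substitute: T_L·(0.5 + 1.07047·0.587785) = 440 → T_L = 389.654 ≈ 389.7 lb.
Then T_R = 1.07047 × 389.654 = 417.1 lb.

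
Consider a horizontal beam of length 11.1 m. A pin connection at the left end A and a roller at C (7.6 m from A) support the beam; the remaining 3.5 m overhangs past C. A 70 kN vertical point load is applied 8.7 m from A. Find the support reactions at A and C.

ΣM about A: C_y·7.6 − 70·8.7 = 0 → C_y = 609/7.6 = 80.1316 ≈ 80.13 kN.
ΣF_y = 0: A_y + 80.1316 − 70 = 0 → A_y = -10.13 kN.
ΣF_x = 0: no horizontal applied forces, so A_x = 0.

A_x = 0, A_y = -10.13 kN, C_y = 80.13 kN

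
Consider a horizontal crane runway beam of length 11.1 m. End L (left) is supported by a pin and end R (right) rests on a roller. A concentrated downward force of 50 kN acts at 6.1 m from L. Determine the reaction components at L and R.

ΣM about L: R_y·11.1 − 50·6.1 = 0 → R_y = 305/11.1 = 27.4775 ≈ 27.48 kN.
ΣF_y = 0: L_y + 27.4775 − 50 = 0 → L_y = 22.52 kN.
ΣF_x = 0: no horizontal applied forces, so L_x = 0.

L_x = 0, L_y = 22.52 kN, R_y = 27.48 kN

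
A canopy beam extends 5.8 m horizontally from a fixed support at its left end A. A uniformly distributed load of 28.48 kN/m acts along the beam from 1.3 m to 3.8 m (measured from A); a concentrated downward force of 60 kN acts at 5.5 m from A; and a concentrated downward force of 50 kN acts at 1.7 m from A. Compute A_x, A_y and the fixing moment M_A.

Resultant of the distributed load: 28.48 × 2.5 = 71.2 kN at 2.55 m from A.
ΣF_x = 0: A_x = 0.
ΣF_y = 0: A_y − 28.48·2.5 − 60 − 50 = 0 → A_y = 181.2 kN.
ΣM about A: M_A − (28.48·2.5)·2.55 − 60·5.5 − 50·1.7 = 0 → M_A = 596.6 kN·m.

A_x = 0, A_y = 181.2 kN, M_A = 596.6 kN·m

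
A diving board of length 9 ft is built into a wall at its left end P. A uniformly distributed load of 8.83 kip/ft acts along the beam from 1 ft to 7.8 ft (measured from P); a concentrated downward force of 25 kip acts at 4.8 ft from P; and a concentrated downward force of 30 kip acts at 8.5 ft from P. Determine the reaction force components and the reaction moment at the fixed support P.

P_x = 0, P_y = 115.0 kip, M_P = 639.2 kip·ft

Resultant of the distributed load: 8.83 × 6.8 = 60.044 kip at 4.4 ft from P.
ΣF_x = 0: P_x = 0.
ΣF_y = 0: P_y − 8.83·6.8 − 25 − 30 = 0 → P_y = 115.0 kip.
ΣM about P: M_P − (8.83·6.8)·4.4 − 25·4.8 − 30·8.5 = 0 → M_P = 639.2 kip·ft.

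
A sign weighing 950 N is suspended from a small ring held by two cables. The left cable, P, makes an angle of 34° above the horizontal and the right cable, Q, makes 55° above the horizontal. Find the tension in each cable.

T_P = 545.0 N, T_Q = 787.7 N

ΣF_x = 0: −T_P·cos34° + T_Q·cos55° = 0 → T_Q = 1.44538·T_P.
ΣF_y = 0: T_P·sin34° + T_Q·sin55° = 950.
Substitute: T_P·(0.559193 + 1.44538·0.819152) = 950 → T_P = 544.981 ≈ 545.0 N.
Then T_Q = 1.44538 × 544.981 = 787.7 N.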